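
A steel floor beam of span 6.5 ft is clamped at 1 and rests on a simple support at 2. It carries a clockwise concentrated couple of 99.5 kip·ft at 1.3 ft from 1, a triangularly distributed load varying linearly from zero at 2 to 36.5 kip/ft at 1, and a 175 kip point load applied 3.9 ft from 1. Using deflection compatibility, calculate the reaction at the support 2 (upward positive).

Remove the prop at 2; the released (primary) structure is a cantilever built in at 1.
Free-end deflection of the primary structure under the applied loading (downward +):
  clockwise couple 99.5 at a = 1.3: M₀a(2L − a)/(2EI) = 756.7/EI
  triangular load, peak 36.5 at the fixed end: w₀L⁴/(30EI) = 2172/EI
  point load 175 at a = 3.9: Pa²(3L − a)/(6EI) = 6921/EI
  δ_0 = 9849/EI
Tip deflection under a unit load at 2: L³/(3EI) = 91.54/EI.
Compatibility at 2: δ_0 − R_2·δ_{22} = 0, so R_2 = 9849/91.54 = 107.6 kip.

R_2 = 107.6 kip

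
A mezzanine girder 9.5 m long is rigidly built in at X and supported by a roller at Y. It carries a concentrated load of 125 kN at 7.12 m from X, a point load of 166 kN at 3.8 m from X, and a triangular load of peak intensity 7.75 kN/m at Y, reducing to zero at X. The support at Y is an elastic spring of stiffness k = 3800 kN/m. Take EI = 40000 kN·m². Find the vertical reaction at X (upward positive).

R_X = 198.8 kN

Release the roller at Y. Primary structure: cantilever fixed at X.
Free-end deflection of the primary structure under the applied loading (downward +):
  point load 125 at a = 7.12: Pa²(3L − a)/(6EI) = 22580/EI
  point load 166 at a = 3.8: Pa²(3L − a)/(6EI) = 9868/EI
  triangular load, peak 7.75 at the free end: 11w₀L⁴/(120EI) = 5786/EI
  δ_0 = 38234/EI
Tip deflection under a unit load at Y: L³/(3EI) = 285.8/EI.
With EI = 40000 kN·m²: δ_0 = 0.95586 m and δ_{YY} = 0.007145 m/kN.
Compatibility — the spring shortens by R_Y/k under the reaction it provides: δ_0 − R_Y·δ_{YY} = R_Y/k. With 1/k = 0.000263 m/kN, R_Y = δ_0 / (δ_{YY} + 1/k) = 0.95586 / (0.007145 + 0.000263) = 129 kN.
Vertical equilibrium: R_X = ΣP − R_Y = 327.8 − 129 = 198.8 kN.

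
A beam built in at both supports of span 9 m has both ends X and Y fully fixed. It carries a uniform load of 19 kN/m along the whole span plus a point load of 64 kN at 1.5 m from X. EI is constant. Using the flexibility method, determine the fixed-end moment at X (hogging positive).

Release both end moments; the primary structure is a simply-supported span XY with redundants M_X and M_Y.
On the primary (simply-supported) span, the end slopes from the loading are:
  at X: UDL 19: wL³/(24EI) = 577.1/EI
  at Y: UDL 19: wL³/(24EI) = 577.1/EI
  at X: point load 64 at a = 1.5: Pab(L + b)/(6LEI) = 220/EI
  at Y: point load 64 at a = 1.5: Pab(L + a)/(6LEI) = 140/EI
  θ_X0 = 797.1/EI,  θ_Y0 = 717.1/EI
Flexibility coefficients: a unit moment at one end gives L/(3EI) there and L/(6EI) at the far end, so f₁₁ = f₂₂ = 3/EI and f₁₂ = f₂₁ = 1.5/EI.
Compatibility — zero rotation at each built-in end:
  3 M_X + 1.5 M_Y = 797.1
  1.5 M_X + 3 M_Y = 717.1
Solving the pair gives M_X = 194.9 kN·m and M_Y = 141.6 kN·m (hogging).

M_X = 194.9 kN·m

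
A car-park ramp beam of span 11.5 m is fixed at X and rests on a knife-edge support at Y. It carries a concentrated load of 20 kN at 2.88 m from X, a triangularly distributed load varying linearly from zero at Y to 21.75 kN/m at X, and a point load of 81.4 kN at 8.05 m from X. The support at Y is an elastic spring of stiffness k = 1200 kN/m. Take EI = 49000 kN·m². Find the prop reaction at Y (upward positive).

R_Y = 67.19 kN

Remove the prop at Y; the released (primary) structure is a cantilever built in at X.
Primary-structure tip deflection at Y by superposition:
  point load 20 at a = 2.88: Pa²(3L − a)/(6EI) = 874.2/EI
  triangular load, peak 21.75 at the fixed end: w₀L⁴/(30EI) = 12680/EI
  point load 81.4 at a = 8.05: Pa²(3L − a)/(6EI) = 23254/EI
  δ_0 = 36808/EI
Flexibility coefficient — unit upward force at Y: δ_{YY} = L³/(3EI) = 507/EI.
With EI = 49000 kN·m²: δ_0 = 0.75119 m and δ_{YY} = 0.010346 m/kN.
Compatibility — the spring shortens by R_Y/k under the reaction it provides: δ_0 − R_Y·δ_{YY} = R_Y/k. With 1/k = 0.000833 m/kN, R_Y = δ_0 / (δ_{YY} + 1/k) = 0.75119 / (0.010346 + 0.000833) = 67.19 kN.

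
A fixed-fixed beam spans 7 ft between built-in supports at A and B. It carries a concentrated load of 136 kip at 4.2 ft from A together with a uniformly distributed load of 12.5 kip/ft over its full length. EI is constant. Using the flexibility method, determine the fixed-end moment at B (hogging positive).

Take the two fixed-end moments M_A, M_B as redundants; the released structure is the simple span AB.
End rotations of the released simple span under the applied load (×1/EI):
  at A: point load 136 at a = 4.2: Pab(L + b)/(6LEI) = 373.2/EI
  at B: point load 136 at a = 4.2: Pab(L + a)/(6LEI) = 426.5/EI
  at A: UDL 12.5: wL³/(24EI) = 178.6/EI
  at B: UDL 12.5: wL³/(24EI) = 178.6/EI
  θ_A0 = 551.8/EI,  θ_B0 = 605.1/EI
Flexibility coefficients: a unit moment at one end gives L/(3EI) there and L/(6EI) at the far end, so f₁₁ = f₂₂ = 2.333/EI and f₁₂ = f₂₁ = 1.167/EI.
Compatibility — zero rotation at each built-in end:
  2.333 M_A + 1.167 M_B = 551.8
  1.167 M_A + 2.333 M_B = 605.1
Solving the pair gives M_A = 142.4 kip·ft and M_B = 188.1 kip·ft (hogging).

M_B = 188.1 kip·ft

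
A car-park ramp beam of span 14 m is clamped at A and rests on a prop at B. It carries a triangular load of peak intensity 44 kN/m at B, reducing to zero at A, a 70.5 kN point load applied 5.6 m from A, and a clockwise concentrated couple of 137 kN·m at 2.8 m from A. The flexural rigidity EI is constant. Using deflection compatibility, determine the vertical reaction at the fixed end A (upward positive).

Choose R_B as the redundant. The primary structure is the cantilever fixed at A.
Downward deflection at the released point B due to the loads:
  triangular load, peak 44 at the free end: 11w₀L⁴/(120EI) = 154945/EI
  point load 70.5 at a = 5.6: Pa²(3L − a)/(6EI) = 13413/EI
  clockwise couple 137 at a = 2.8: M₀a(2L − a)/(2EI) = 4833/EI
  δ_0 = 173191/EI
Tip deflection under a unit load at B: L³/(3EI) = 914.7/EI.
The prop prevents deflection at B: R_B = δ_0/δ_{BB} = 173191/914.7 = 189.3 kN.
Vertical equilibrium: R_A = ΣP − R_B = 378.5 − 189.3 = 189.2 kN.

R_A = 189.2 kN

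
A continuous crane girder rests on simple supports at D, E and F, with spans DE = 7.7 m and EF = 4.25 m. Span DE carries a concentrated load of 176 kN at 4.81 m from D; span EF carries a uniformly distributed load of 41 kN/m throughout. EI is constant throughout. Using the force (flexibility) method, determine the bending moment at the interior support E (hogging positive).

M_E = 199.2 kN·m

Release continuity at E by inserting a hinge; the redundant is the internal moment M_E. The primary structure is two simply-supported spans DE and EF.
End slopes at the hinge E, treating each span as simply supported:
  span DE: point load 176 at a = 4.81: Pab(L + a)/(6LEI) = 662.5/EI
  span EF: UDL 41: wL³/(24EI) = 131.1/EI
  relative rotation θ_0 = (662.5 + 131.1)/EI = 793.6/EI
A unit hogging moment at E produces rotation L₁/(3EI) + L₂/(3EI) = 3.983/EI.
Compatibility: M_E·(L₁+L₂)/(3EI) = θ_0, giving M_E = 199.2 kN·m (hogging).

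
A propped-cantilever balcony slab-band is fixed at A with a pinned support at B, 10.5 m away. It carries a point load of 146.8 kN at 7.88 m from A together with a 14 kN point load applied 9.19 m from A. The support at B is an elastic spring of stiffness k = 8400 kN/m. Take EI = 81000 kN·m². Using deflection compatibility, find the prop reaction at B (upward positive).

Remove the prop at B; the released (primary) structure is a cantilever built in at A.
Free-end deflection of the primary structure under the applied loading (downward +):
  point load 146.8 at a = 7.88: Pa²(3L − a)/(6EI) = 35885/EI
  point load 14 at a = 9.19: Pa²(3L − a)/(6EI) = 4397/EI
  δ_0 = 40281/EI
Tip deflection under a unit load at B: L³/(3EI) = 385.9/EI.
With EI = 81000 kN·m²: δ_0 = 0.4973 m and δ_{BB} = 0.004764 m/kN.
Compatibility — the spring shortens by R_B/k under the reaction it provides: δ_0 − R_B·δ_{BB} = R_B/k. With 1/k = 0.000119 m/kN, R_B = δ_0 / (δ_{BB} + 1/k) = 0.4973 / (0.004764 + 0.000119) = 101.8 kN.

R_B = 101.8 kN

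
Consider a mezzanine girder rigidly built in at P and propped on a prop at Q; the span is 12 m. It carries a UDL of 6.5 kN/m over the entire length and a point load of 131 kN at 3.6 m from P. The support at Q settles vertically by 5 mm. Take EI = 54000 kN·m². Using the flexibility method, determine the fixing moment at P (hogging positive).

M_P = 403.2 kN·m

Take the reaction at Q as the redundant and release it; the primary structure is a cantilever fixed at P.
Primary-structure tip deflection at Q by superposition:
  UDL 6.5: wL⁴/(8EI) = 16848/EI
  point load 131 at a = 3.6: Pa²(3L − a)/(6EI) = 9168/EI
  δ_0 = 26016/EI
Tip deflection under a unit load at Q: L³/(3EI) = 576/EI.
With EI = 54000 kN·m²: δ_0 = 0.48178 m and δ_{QQ} = 0.010667 m/kN.
Compatibility — the beam at Q must follow the support down by 0.005 m: δ_0 − R_Q·δ_{QQ} = 0.005, so R_Q = (0.48178 − 0.005)/0.010667 = 44.7 kN.
Moment equilibrium about P: M_P = Σ(load moments about P) − R_Q·L = 939.6 − 44.7×12 = 403.2 kN·m.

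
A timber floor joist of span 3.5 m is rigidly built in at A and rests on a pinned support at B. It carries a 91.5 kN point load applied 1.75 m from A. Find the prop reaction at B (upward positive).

R_B = 28.59 kN

Release the roller at B. Primary structure: cantilever fixed at A.
Free-end deflection of the primary structure under the applied loading (downward +):
  point load 91.5 at a = 1.75: Pa²(3L − a)/(6EI) = 408.7/EI
Tip deflection under a unit load at B: L³/(3EI) = 14.29/EI.
The prop prevents deflection at B: R_B = δ_0/δ_{BB} = 408.7/14.29 = 28.59 kN.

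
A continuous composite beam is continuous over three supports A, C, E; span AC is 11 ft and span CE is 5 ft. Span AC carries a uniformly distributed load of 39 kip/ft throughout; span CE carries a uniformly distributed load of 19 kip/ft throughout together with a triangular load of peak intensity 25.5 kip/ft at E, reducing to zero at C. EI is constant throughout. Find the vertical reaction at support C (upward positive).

Release continuity at C by inserting a hinge; the redundant is the internal moment M_C. The primary structure is two simply-supported spans AC and CE.
Rotations at C on the released spans (each span's end-slope, ×1/EI):
  span AC: UDL 39: wL³/(24EI) = 2163/EI
  span CE: UDL 19: wL³/(24EI) = 98.96/EI
  span CE: triangular load, peak 25.5: 7w₀L³/(360EI) = 61.98/EI
  relative rotation θ_0 = (2163 + 160.9)/EI = 2324/EI
A unit hogging moment at C produces rotation L₁/(3EI) + L₂/(3EI) = 5.333/EI.
Slope continuity at C: θ_0 = M_C·5.333/EI, so M_C = 2324/5.333 = 435.7 kip·ft (hogging).
Span AC, ΣM about A with M_C applied at C: R_C^{AC}·11 = 2360 + 435.7, so R_C^{AC} = 254.1 kip and R_A = 429 − 254.1 = 174.9 kip.
Span CE, ΣM about E: R_C^{CE}·5 = 343.8 + 435.7, so R_C^{CE} = 155.9 kip and R_E = 158.8 − 155.9 = 2.857 kip.
R_C = 254.1 + 155.9 = 410 kip.

R_C = 410 kip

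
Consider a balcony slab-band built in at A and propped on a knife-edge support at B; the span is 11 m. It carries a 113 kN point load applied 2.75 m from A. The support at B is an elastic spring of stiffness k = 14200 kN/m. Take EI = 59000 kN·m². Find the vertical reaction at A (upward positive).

R_A = 103.4 kN

Remove the prop at B; the released (primary) structure is a cantilever built in at A.
Downward deflection at the released point B due to the loads:
  point load 113 at a = 2.75: Pa²(3L − a)/(6EI) = 4308/EI
Flexibility coefficient — unit upward force at B: δ_{BB} = L³/(3EI) = 443.7/EI.
With EI = 59000 kN·m²: δ_0 = 0.073024 m and δ_{BB} = 0.00752 m/kN.
Compatibility — the spring shortens by R_B/k under the reaction it provides: δ_0 − R_B·δ_{BB} = R_B/k. With 1/k = 0.00007 m/kN, R_B = δ_0 / (δ_{BB} + 1/k) = 0.073024 / (0.00752 + 0.00007) = 9.621 kN.
Vertical equilibrium: R_A = ΣP − R_B = 113 − 9.621 = 103.4 kN.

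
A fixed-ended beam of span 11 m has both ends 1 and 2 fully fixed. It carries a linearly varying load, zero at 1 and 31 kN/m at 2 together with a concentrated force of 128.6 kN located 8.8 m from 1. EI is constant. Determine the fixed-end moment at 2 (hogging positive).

M_2 = 368.6 kN·m

Release both end moments; the primary structure is a simply-supported span 12 with redundants M_1 and M_2.
End rotations of the released simple span under the applied load (×1/EI):
  at 1: triangular load, peak 31: 7w₀L³/(360EI) = 802.3/EI
  at 2: triangular load, peak 31: w₀L³/(45EI) = 916.9/EI
  at 1: point load 128.6 at a = 8.8: Pab(L + b)/(6LEI) = 497.9/EI
  at 2: point load 128.6 at a = 8.8: Pab(L + a)/(6LEI) = 746.9/EI
  θ_10 = 1300/EI,  θ_20 = 1664/EI
Flexibility coefficients: a unit moment at one end gives L/(3EI) there and L/(6EI) at the far end, so f₁₁ = f₂₂ = 3.667/EI and f₁₂ = f₂₁ = 1.833/EI.
Compatibility — zero rotation at each built-in end:
  3.667 M_1 + 1.833 M_2 = 1300
  1.833 M_1 + 3.667 M_2 = 1664
Solving the pair gives M_1 = 170.3 kN·m and M_2 = 368.6 kN·m (hogging).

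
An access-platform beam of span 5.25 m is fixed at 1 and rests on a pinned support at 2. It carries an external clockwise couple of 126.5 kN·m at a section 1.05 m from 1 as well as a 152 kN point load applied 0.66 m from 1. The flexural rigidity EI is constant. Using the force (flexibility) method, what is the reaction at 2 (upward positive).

R_2 = 16.46 kN

Take the reaction at 2 as the redundant and release it; the primary structure is a cantilever fixed at 1.
Free-end deflection of the primary structure under the applied loading (downward +):
  clockwise couple 126.5 at a = 1.05: M₀a(2L − a)/(2EI) = 627.6/EI
  point load 152 at a = 0.66: Pa²(3L − a)/(6EI) = 166.5/EI
  δ_0 = 794.1/EI
Flexibility coefficient — unit upward force at 2: δ_{22} = L³/(3EI) = 48.23/EI.
Compatibility at 2: δ_0 − R_2·δ_{22} = 0, so R_2 = 794.1/48.23 = 16.46 kN.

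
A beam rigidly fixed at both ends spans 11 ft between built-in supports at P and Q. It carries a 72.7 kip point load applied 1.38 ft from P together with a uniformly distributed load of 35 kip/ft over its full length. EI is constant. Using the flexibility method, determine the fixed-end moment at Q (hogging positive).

Take the two fixed-end moments M_P, M_Q as redundants; the released structure is the simple span PQ.
On the primary (simply-supported) span, the end slopes from the loading are:
  at P: point load 72.7 at a = 1.38: Pab(L + b)/(6LEI) = 301.5/EI
  at Q: point load 72.7 at a = 1.38: Pab(L + a)/(6LEI) = 181/EI
  at P: UDL 35: wL³/(24EI) = 1941/EI
  at Q: UDL 35: wL³/(24EI) = 1941/EI
  θ_P0 = 2243/EI,  θ_Q0 = 2122/EI
Flexibility coefficients: a unit moment at one end gives L/(3EI) there and L/(6EI) at the far end, so f₁₁ = f₂₂ = 3.667/EI and f₁₂ = f₂₁ = 1.833/EI.
Compatibility — zero rotation at each built-in end:
  3.667 M_P + 1.833 M_Q = 2243
  1.833 M_P + 3.667 M_Q = 2122
Solving the pair gives M_P = 429.6 kip·ft and M_Q = 363.9 kip·ft (hogging).

M_Q = 363.9 kip·ft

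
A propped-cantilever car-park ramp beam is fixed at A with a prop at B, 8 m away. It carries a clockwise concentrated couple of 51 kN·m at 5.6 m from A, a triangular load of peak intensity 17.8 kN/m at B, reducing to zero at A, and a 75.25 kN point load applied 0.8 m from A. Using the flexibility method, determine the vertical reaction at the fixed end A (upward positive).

R_A = 97.5 kN

Remove the prop at B; the released (primary) structure is a cantilever built in at A.
Deflection at B on the released cantilever, summing each load's contribution:
  clockwise couple 51 at a = 5.6: M₀a(2L − a)/(2EI) = 1485/EI
  triangular load, peak 17.8 at the free end: 11w₀L⁴/(120EI) = 6683/EI
  point load 75.25 at a = 0.8: Pa²(3L − a)/(6EI) = 186.2/EI
  δ_0 = 8355/EI
Tip deflection under a unit load at B: L³/(3EI) = 170.7/EI.
Compatibility at B: δ_0 − R_B·δ_{BB} = 0, so R_B = 8355/170.7 = 48.95 kN.
Vertical equilibrium: R_A = ΣP − R_B = 146.4 − 48.95 = 97.5 kN.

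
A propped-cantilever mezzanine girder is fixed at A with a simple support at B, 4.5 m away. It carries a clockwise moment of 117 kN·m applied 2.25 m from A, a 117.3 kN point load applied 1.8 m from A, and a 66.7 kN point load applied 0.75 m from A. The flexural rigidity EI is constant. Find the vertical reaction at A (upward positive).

R_A = 127.7 kN

Remove the prop at B; the released (primary) structure is a cantilever built in at A.
Primary-structure tip deflection at B by superposition:
  clockwise couple 117 at a = 2.25: M₀a(2L − a)/(2EI) = 888.5/EI
  point load 117.3 at a = 1.8: Pa²(3L − a)/(6EI) = 741.1/EI
  point load 66.7 at a = 0.75: Pa²(3L − a)/(6EI) = 79.73/EI
  δ_0 = 1709/EI
Tip deflection under a unit load at B: L³/(3EI) = 30.38/EI.
The prop prevents deflection at B: R_B = δ_0/δ_{BB} = 1709/30.38 = 56.27 kN.
Vertical equilibrium: R_A = ΣP − R_B = 184 − 56.27 = 127.7 kN.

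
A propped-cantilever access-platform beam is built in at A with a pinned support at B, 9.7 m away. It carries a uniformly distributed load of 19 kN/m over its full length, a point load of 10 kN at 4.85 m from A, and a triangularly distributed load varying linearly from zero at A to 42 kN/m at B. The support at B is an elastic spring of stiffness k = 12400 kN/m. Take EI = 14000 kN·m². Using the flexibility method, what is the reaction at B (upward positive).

Release the roller at B. Primary structure: cantilever fixed at A.
Deflection at B on the released cantilever, summing each load's contribution:
  UDL 19: wL⁴/(8EI) = 21026/EI
  point load 10 at a = 4.85: Pa²(3L − a)/(6EI) = 950.7/EI
  triangular load, peak 42 at the free end: 11w₀L⁴/(120EI) = 34084/EI
  δ_0 = 56060/EI
Flexibility coefficient — unit upward force at B: δ_{BB} = L³/(3EI) = 304.2/EI.
With EI = 14000 kN·m²: δ_0 = 4.0043 m and δ_{BB} = 0.02173 m/kN.
Compatibility — the spring shortens by R_B/k under the reaction it provides: δ_0 − R_B·δ_{BB} = R_B/k. With 1/k = 0.000081 m/kN, R_B = δ_0 / (δ_{BB} + 1/k) = 4.0043 / (0.02173 + 0.000081) = 183.6 kN.

R_B = 183.6 kN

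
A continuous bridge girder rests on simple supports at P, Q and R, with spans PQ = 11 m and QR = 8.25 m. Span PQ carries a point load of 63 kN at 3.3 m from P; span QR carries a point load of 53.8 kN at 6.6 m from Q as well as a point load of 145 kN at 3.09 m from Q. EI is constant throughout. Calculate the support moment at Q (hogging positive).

Take M_Q as the redundant. Released structure: two simple spans PQ and QR with a hinge at Q.
Discontinuity in slope at Q on the released structure — sum the simple-span end rotations:
  span PQ: point load 63 at a = 3.3: Pab(L + a)/(6LEI) = 346.8/EI
  span QR: point load 53.8 at a = 6.6: Pab(L + b)/(6LEI) = 117.2/EI
  span QR: point load 145 at a = 3.09: Pab(L + b)/(6LEI) = 626.3/EI
  relative rotation θ_0 = (346.8 + 743.5)/EI = 1090/EI
A unit hogging moment at Q produces rotation L₁/(3EI) + L₂/(3EI) = 6.417/EI.
Slope continuity at Q: θ_0 = M_Q·6.417/EI, so M_Q = 1090/6.417 = 169.9 kN·m (hogging).

M_Q = 169.9 kN·m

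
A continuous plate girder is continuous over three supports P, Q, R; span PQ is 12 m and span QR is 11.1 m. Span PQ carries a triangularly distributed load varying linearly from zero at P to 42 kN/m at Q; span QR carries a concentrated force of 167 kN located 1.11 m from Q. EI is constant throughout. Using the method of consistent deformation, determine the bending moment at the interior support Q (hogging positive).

M_Q = 285.6 kN·m

Take M_Q as the redundant. Released structure: two simple spans PQ and QR with a hinge at Q.
Rotations at Q on the released spans (each span's end-slope, ×1/EI):
  span PQ: triangular load, peak 42: w₀L³/(45EI) = 1613/EI
  span QR: point load 167 at a = 1.11: Pab(L + b)/(6LEI) = 586.4/EI
  relative rotation θ_0 = (1613 + 586.4)/EI = 2199/EI
A unit hogging moment at Q produces rotation L₁/(3EI) + L₂/(3EI) = 7.7/EI.
Compatibility: M_Q·(L₁+L₂)/(3EI) = θ_0, giving M_Q = 285.6 kN·m (hogging).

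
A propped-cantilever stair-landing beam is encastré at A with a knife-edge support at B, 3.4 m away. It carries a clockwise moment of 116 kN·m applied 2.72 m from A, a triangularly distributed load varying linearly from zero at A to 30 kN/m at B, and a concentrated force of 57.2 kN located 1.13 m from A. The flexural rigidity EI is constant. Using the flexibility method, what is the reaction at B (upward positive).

R_B = 85.61 kN

Release the roller at B. Primary structure: cantilever fixed at A.
Downward deflection at the released point B due to the loads:
  clockwise couple 116 at a = 2.72: M₀a(2L − a)/(2EI) = 643.7/EI
  triangular load, peak 30 at the free end: 11w₀L⁴/(120EI) = 367.5/EI
  point load 57.2 at a = 1.13: Pa²(3L − a)/(6EI) = 110.4/EI
  δ_0 = 1122/EI
Flexibility coefficient — unit upward force at B: δ_{BB} = L³/(3EI) = 13.1/EI.
Compatibility at B: δ_0 − R_B·δ_{BB} = 0, so R_B = 1122/13.1 = 85.61 kN.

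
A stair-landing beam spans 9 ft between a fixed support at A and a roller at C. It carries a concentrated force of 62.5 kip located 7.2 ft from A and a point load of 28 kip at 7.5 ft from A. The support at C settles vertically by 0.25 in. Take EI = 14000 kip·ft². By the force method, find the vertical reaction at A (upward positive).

R_A = 26.64 kip

Take the reaction at C as the redundant and release it; the primary structure is a cantilever fixed at A.
Deflection at C on the released cantilever, summing each load's contribution:
  point load 62.5 at a = 7.2: Pa²(3L − a)/(6EI) = 10692/EI
  point load 28 at a = 7.5: Pa²(3L − a)/(6EI) = 5119/EI
  δ_0 = 15811/EI
Flexibility coefficient — unit upward force at C: δ_{CC} = L³/(3EI) = 243/EI.
With EI = 14000 kip·ft²: δ_0 = 1.1293 ft and δ_{CC} = 0.017357 ft/kip.
Compatibility — the beam at C must follow the support down by 0.02083 ft: δ_0 − R_C·δ_{CC} = 0.02083, so R_C = (1.1293 − 0.02083)/0.017357 = 63.86 kip.
Vertical equilibrium: R_A = ΣP − R_C = 90.5 − 63.86 = 26.64 kip.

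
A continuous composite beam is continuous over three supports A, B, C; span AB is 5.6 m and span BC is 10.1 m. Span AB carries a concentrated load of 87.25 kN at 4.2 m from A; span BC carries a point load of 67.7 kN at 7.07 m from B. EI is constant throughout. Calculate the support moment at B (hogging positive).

Release continuity at B by inserting a hinge; the redundant is the internal moment M_B. The primary structure is two simply-supported spans AB and BC.
End slopes at the hinge B, treating each span as simply supported:
  span AB: point load 87.25 at a = 4.2: Pab(L + a)/(6LEI) = 149.6/EI
  span BC: point load 67.7 at a = 7.07: Pab(L + b)/(6LEI) = 314.2/EI
  relative rotation θ_0 = (149.6 + 314.2)/EI = 463.9/EI
A unit hogging moment at B produces rotation L₁/(3EI) + L₂/(3EI) = 5.233/EI.
Slope continuity at B: θ_0 = M_B·5.233/EI, so M_B = 463.9/5.233 = 88.64 kN·m (hogging).

M_B = 88.64 kN·m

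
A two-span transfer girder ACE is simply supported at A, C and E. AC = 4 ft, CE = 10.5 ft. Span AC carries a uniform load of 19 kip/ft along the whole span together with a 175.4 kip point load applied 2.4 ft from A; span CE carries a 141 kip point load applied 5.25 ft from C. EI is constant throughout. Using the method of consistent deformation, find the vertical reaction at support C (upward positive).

Release continuity at C by inserting a hinge; the redundant is the internal moment M_C. The primary structure is two simply-supported spans AC and CE.
End slopes at the hinge C, treating each span as simply supported:
  span AC: UDL 19: wL³/(24EI) = 50.67/EI
  span AC: point load 175.4 at a = 2.4: Pab(L + a)/(6LEI) = 179.6/EI
  span CE: point load 141 at a = 5.25: Pab(L + b)/(6LEI) = 971.6/EI
  relative rotation θ_0 = (230.3 + 971.6)/EI = 1202/EI
A unit hogging moment at C produces rotation L₁/(3EI) + L₂/(3EI) = 4.833/EI.
Slope continuity at C: θ_0 = M_C·4.833/EI, so M_C = 1202/4.833 = 248.7 kip·ft (hogging).
Span AC, ΣM about A with M_C applied at C: R_C^{AC}·4 = 573 + 248.7, so R_C^{AC} = 205.4 kip and R_A = 251.4 − 205.4 = 46 kip.
Span CE, ΣM about E: R_C^{CE}·10.5 = 740.2 + 248.7, so R_C^{CE} = 94.18 kip and R_E = 141 − 94.18 = 46.82 kip.
R_C = 205.4 + 94.18 = 299.6 kip.

R_C = 299.6 kip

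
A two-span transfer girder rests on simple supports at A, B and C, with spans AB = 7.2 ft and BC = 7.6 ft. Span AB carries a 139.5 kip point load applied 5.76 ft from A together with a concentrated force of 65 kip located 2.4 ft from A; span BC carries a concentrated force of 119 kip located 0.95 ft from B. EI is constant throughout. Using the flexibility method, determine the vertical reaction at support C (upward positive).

Insert a hinge at B; M_B is the redundant, and each span becomes simply supported.
End slopes at the hinge B, treating each span as simply supported:
  span AB: point load 139.5 at a = 5.76: Pab(L + a)/(6LEI) = 347.1/EI
  span AB: point load 65 at a = 2.4: Pab(L + a)/(6LEI) = 166.4/EI
  span BC: point load 119 at a = 0.95: Pab(L + b)/(6LEI) = 234.9/EI
  relative rotation θ_0 = (513.5 + 234.9)/EI = 748.5/EI
A unit hogging moment at B produces rotation L₁/(3EI) + L₂/(3EI) = 4.933/EI.
Slope continuity at B: θ_0 = M_B·4.933/EI, so M_B = 748.5/4.933 = 151.7 kip·ft (hogging).
Span BC, ΣM about C: R_B^{BC}·7.6 = 791.4 + 151.7, so R_B^{BC} = 124.1 kip and R_C = 119 − 124.1 = -5.087 kip.

R_C = -5.087 kip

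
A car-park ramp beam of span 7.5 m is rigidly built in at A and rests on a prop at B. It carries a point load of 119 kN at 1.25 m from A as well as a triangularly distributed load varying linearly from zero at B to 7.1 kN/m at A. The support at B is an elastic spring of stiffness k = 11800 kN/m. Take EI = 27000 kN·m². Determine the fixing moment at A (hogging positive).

M_A = 141.5 kN·m

Take the reaction at B as the redundant and release it; the primary structure is a cantilever fixed at A.
Downward deflection at the released point B due to the loads:
  point load 119 at a = 1.25: Pa²(3L − a)/(6EI) = 658.5/EI
  triangular load, peak 7.1 at the fixed end: w₀L⁴/(30EI) = 748.8/EI
  δ_0 = 1407/EI
Flexibility coefficient — unit upward force at B: δ_{BB} = L³/(3EI) = 140.6/EI.
With EI = 27000 kN·m²: δ_0 = 0.052124 m and δ_{BB} = 0.005208 m/kN.
Compatibility — the spring shortens by R_B/k under the reaction it provides: δ_0 − R_B·δ_{BB} = R_B/k. With 1/k = 0.000085 m/kN, R_B = δ_0 / (δ_{BB} + 1/k) = 0.052124 / (0.005208 + 0.000085) = 9.848 kN.
Moment equilibrium about A: M_A = Σ(load moments about A) − R_B·L = 215.3 − 9.848×7.5 = 141.5 kN·m.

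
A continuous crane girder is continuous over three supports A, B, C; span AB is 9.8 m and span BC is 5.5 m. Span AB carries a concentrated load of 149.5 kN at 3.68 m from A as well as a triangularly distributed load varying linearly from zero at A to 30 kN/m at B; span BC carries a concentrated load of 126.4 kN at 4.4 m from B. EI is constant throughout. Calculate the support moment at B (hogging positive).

M_B = 298.4 kN·m

Take M_B as the redundant. Released structure: two simple spans AB and BC with a hinge at B.
Discontinuity in slope at B on the released structure — sum the simple-span end rotations:
  span AB: point load 149.5 at a = 3.68: Pab(L + a)/(6LEI) = 771.9/EI
  span AB: triangular load, peak 30: w₀L³/(45EI) = 627.5/EI
  span BC: point load 126.4 at a = 4.4: Pab(L + b)/(6LEI) = 122.4/EI
  relative rotation θ_0 = (1399 + 122.4)/EI = 1522/EI
A unit hogging moment at B produces rotation L₁/(3EI) + L₂/(3EI) = 5.1/EI.
Slope continuity at B: θ_0 = M_B·5.1/EI, so M_B = 1522/5.1 = 298.4 kN·m (hogging).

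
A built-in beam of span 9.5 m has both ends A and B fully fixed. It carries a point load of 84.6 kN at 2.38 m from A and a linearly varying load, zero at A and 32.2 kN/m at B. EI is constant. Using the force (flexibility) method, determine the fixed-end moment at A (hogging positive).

M_A = 210 kN·m

Take the two fixed-end moments M_A, M_B as redundants; the released structure is the simple span AB.
End rotations of the released simple span under the applied load (×1/EI):
  at A: point load 84.6 at a = 2.38: Pab(L + b)/(6LEI) = 418/EI
  at B: point load 84.6 at a = 2.38: Pab(L + a)/(6LEI) = 298.8/EI
  at A: triangular load, peak 32.2: 7w₀L³/(360EI) = 536.8/EI
  at B: triangular load, peak 32.2: w₀L³/(45EI) = 613.5/EI
  θ_A0 = 954.8/EI,  θ_B0 = 912.3/EI
Flexibility coefficients: a unit moment at one end gives L/(3EI) there and L/(6EI) at the far end, so f₁₁ = f₂₂ = 3.167/EI and f₁₂ = f₂₁ = 1.583/EI.
Compatibility — zero rotation at each built-in end:
  3.167 M_A + 1.583 M_B = 954.8
  1.583 M_A + 3.167 M_B = 912.3
Solving the pair gives M_A = 210 kN·m and M_B = 183.1 kN·m (hogging).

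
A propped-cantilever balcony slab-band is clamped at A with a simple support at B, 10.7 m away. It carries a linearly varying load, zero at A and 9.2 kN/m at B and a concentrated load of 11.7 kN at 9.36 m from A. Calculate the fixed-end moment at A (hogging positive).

Release the roller at B. Primary structure: cantilever fixed at A.
Deflection at B on the released cantilever, summing each load's contribution:
  triangular load, peak 9.2 at the free end: 11w₀L⁴/(120EI) = 11054/EI
  point load 11.7 at a = 9.36: Pa²(3L − a)/(6EI) = 3885/EI
  δ_0 = 14939/EI
Flexibility coefficient — unit upward force at B: δ_{BB} = L³/(3EI) = 408.3/EI.
Compatibility at B: δ_0 − R_B·δ_{BB} = 0, so R_B = 14939/408.3 = 36.58 kN.
Moment equilibrium about A: M_A = Σ(load moments about A) − R_B·L = 460.6 − 36.58×10.7 = 69.16 kN·m.

M_A = 69.16 kN·m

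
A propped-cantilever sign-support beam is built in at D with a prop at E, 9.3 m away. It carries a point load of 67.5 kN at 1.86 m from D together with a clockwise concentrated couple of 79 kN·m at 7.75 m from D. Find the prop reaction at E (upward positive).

R_E = 16.17 kN

Choose R_E as the redundant. The primary structure is the cantilever fixed at D.
Deflection at E on the released cantilever, summing each load's contribution:
  point load 67.5 at a = 1.86: Pa²(3L − a)/(6EI) = 1013/EI
  clockwise couple 79 at a = 7.75: M₀a(2L − a)/(2EI) = 3321/EI
  δ_0 = 4335/EI
Tip deflection under a unit load at E: L³/(3EI) = 268.1/EI.
The prop prevents deflection at E: R_E = δ_0/δ_{EE} = 4335/268.1 = 16.17 kN.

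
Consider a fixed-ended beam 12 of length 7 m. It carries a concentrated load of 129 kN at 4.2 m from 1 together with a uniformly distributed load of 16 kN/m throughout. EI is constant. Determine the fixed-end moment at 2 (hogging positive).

M_2 = 195.4 kN·m

Take the two fixed-end moments M_1, M_2 as redundants; the released structure is the simple span 12.
On the primary (simply-supported) span, the end slopes from the loading are:
  at 1: point load 129 at a = 4.2: Pab(L + b)/(6LEI) = 354/EI
  at 2: point load 129 at a = 4.2: Pab(L + a)/(6LEI) = 404.5/EI
  at 1: UDL 16: wL³/(24EI) = 228.7/EI
  at 2: UDL 16: wL³/(24EI) = 228.7/EI
  θ_10 = 582.6/EI,  θ_20 = 633.2/EI
Flexibility coefficients: a unit moment at one end gives L/(3EI) there and L/(6EI) at the far end, so f₁₁ = f₂₂ = 2.333/EI and f₁₂ = f₂₁ = 1.167/EI.
Compatibility — zero rotation at each built-in end:
  2.333 M_1 + 1.167 M_2 = 582.6
  1.167 M_1 + 2.333 M_2 = 633.2
Solving the pair gives M_1 = 152 kN·m and M_2 = 195.4 kN·m (hogging).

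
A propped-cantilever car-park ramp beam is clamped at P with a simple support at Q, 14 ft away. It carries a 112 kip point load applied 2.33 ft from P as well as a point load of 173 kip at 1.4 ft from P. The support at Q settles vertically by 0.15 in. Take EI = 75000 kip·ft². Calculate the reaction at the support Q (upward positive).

R_Q = 5.879 kip

Release the roller at Q. Primary structure: cantilever fixed at P.
Downward deflection at the released point Q due to the loads:
  point load 112 at a = 2.33: Pa²(3L − a)/(6EI) = 4020/EI
  point load 173 at a = 1.4: Pa²(3L − a)/(6EI) = 2294/EI
  δ_0 = 6315/EI
Tip deflection under a unit load at Q: L³/(3EI) = 914.7/EI.
With EI = 75000 kip·ft²: δ_0 = 0.084194 ft and δ_{QQ} = 0.012196 ft/kip.
Compatibility — the beam at Q must follow the support down by 0.0125 ft: δ_0 − R_Q·δ_{QQ} = 0.0125, so R_Q = (0.084194 − 0.0125)/0.012196 = 5.879 kip.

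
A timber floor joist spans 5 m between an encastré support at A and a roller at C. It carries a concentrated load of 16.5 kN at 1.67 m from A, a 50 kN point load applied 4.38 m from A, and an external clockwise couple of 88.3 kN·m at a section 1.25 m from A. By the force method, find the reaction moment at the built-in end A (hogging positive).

M_A = 60.9 kN·m

Choose R_C as the redundant. The primary structure is the cantilever fixed at A.
Primary-structure tip deflection at C by superposition:
  point load 16.5 at a = 1.67: Pa²(3L − a)/(6EI) = 102.2/EI
  point load 50 at a = 4.38: Pa²(3L − a)/(6EI) = 1698/EI
  clockwise couple 88.3 at a = 1.25: M₀a(2L − a)/(2EI) = 482.9/EI
  δ_0 = 2283/EI
Flexibility coefficient — unit upward force at C: δ_{CC} = L³/(3EI) = 41.67/EI.
The prop prevents deflection at C: R_C = δ_0/δ_{CC} = 2283/41.67 = 54.79 kN.
Moment equilibrium about A: M_A = Σ(load moments about A) − R_C·L = 334.9 − 54.79×5 = 60.9 kN·m.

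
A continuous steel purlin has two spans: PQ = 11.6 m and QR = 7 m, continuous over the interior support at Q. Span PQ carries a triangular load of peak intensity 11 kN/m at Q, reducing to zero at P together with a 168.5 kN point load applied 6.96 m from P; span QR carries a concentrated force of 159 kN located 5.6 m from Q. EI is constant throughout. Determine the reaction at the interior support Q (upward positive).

Take M_Q as the redundant. Released structure: two simple spans PQ and QR with a hinge at Q.
End slopes at the hinge Q, treating each span as simply supported:
  span PQ: triangular load, peak 11: w₀L³/(45EI) = 381.6/EI
  span PQ: point load 168.5 at a = 6.96: Pab(L + a)/(6LEI) = 1451/EI
  span QR: point load 159 at a = 5.6: Pab(L + b)/(6LEI) = 249.3/EI
  relative rotation θ_0 = (1833 + 249.3)/EI = 2082/EI
A unit hogging moment at Q produces rotation L₁/(3EI) + L₂/(3EI) = 6.2/EI.
Compatibility: M_Q·(L₁+L₂)/(3EI) = θ_0, giving M_Q = 335.8 kN·m (hogging).
Span PQ, ΣM about P with M_Q applied at Q: R_Q^{PQ}·11.6 = 1666 + 335.8, so R_Q^{PQ} = 172.6 kN and R_P = 232.3 − 172.6 = 59.72 kN.
Span QR, ΣM about R: R_Q^{QR}·7 = 222.6 + 335.8, so R_Q^{QR} = 79.77 kN and R_R = 159 − 79.77 = 79.23 kN.
R_Q = 172.6 + 79.77 = 252.4 kN.

R_Q = 252.4 kN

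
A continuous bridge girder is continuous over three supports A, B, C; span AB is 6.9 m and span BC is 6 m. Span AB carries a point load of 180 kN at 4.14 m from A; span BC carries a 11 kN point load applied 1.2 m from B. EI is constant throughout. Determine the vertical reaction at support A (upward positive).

Insert a hinge at B; M_B is the redundant, and each span becomes simply supported.
Discontinuity in slope at B on the released structure — sum the simple-span end rotations:
  span AB: point load 180 at a = 4.14: Pab(L + a)/(6LEI) = 548.5/EI
  span BC: point load 11 at a = 1.2: Pab(L + b)/(6LEI) = 19.01/EI
  relative rotation θ_0 = (548.5 + 19.01)/EI = 567.5/EI
A unit hogging moment at B produces rotation L₁/(3EI) + L₂/(3EI) = 4.3/EI.
Compatibility: M_B·(L₁+L₂)/(3EI) = θ_0, giving M_B = 132 kN·m (hogging).
Span AB, ΣM about A with M_B applied at B: R_B^{AB}·6.9 = 745.2 + 132, so R_B^{AB} = 127.1 kN and R_A = 180 − 127.1 = 52.87 kN.

R_A = 52.87 kN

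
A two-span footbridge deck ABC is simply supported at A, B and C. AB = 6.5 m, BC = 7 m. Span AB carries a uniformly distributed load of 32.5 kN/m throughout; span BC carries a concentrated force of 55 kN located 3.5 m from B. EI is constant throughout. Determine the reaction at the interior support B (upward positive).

Release continuity at B by inserting a hinge; the redundant is the internal moment M_B. The primary structure is two simply-supported spans AB and BC.
End slopes at the hinge B, treating each span as simply supported:
  span AB: UDL 32.5: wL³/(24EI) = 371.9/EI
  span BC: point load 55 at a = 3.5: Pab(L + b)/(6LEI) = 168.4/EI
  relative rotation θ_0 = (371.9 + 168.4)/EI = 540.3/EI
A unit hogging moment at B produces rotation L₁/(3EI) + L₂/(3EI) = 4.5/EI.
Slope continuity at B: θ_0 = M_B·4.5/EI, so M_B = 540.3/4.5 = 120.1 kN·m (hogging).
Span AB, ΣM about A with M_B applied at B: R_B^{AB}·6.5 = 686.6 + 120.1, so R_B^{AB} = 124.1 kN and R_A = 211.2 − 124.1 = 87.15 kN.
Span BC, ΣM about C: R_B^{BC}·7 = 192.5 + 120.1, so R_B^{BC} = 44.65 kN and R_C = 55 − 44.65 = 10.35 kN.
R_B = 124.1 + 44.65 = 168.8 kN.

R_B = 168.8 kN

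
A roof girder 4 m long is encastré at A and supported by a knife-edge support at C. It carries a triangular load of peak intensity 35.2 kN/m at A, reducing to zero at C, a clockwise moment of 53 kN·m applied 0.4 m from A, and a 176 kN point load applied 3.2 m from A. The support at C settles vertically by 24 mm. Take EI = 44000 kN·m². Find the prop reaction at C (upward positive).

R_C = 92.26 kN

Remove the prop at C; the released (primary) structure is a cantilever built in at A.
Downward deflection at the released point C due to the loads:
  triangular load, peak 35.2 at the fixed end: w₀L⁴/(30EI) = 300.4/EI
  clockwise couple 53 at a = 0.4: M₀a(2L − a)/(2EI) = 80.56/EI
  point load 176 at a = 3.2: Pa²(3L − a)/(6EI) = 2643/EI
  δ_0 = 3024/EI
Flexibility coefficient — unit upward force at C: δ_{CC} = L³/(3EI) = 21.33/EI.
With EI = 44000 kN·m²: δ_0 = 0.068732 m and δ_{CC} = 0.000485 m/kN.
Compatibility — the beam at C must follow the support down by 0.024 m: δ_0 − R_C·δ_{CC} = 0.024, so R_C = (0.068732 − 0.024)/0.000485 = 92.26 kN.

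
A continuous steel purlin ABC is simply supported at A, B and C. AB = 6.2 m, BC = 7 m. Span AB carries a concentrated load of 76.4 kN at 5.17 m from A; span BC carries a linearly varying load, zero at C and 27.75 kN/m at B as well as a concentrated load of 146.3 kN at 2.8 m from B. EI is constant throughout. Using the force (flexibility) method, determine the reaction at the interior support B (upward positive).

R_B = 271.2 kN

Release continuity at B by inserting a hinge; the redundant is the internal moment M_B. The primary structure is two simply-supported spans AB and BC.
End slopes at the hinge B, treating each span as simply supported:
  span AB: point load 76.4 at a = 5.17: Pab(L + a)/(6LEI) = 124.3/EI
  span BC: triangular load, peak 27.75: w₀L³/(45EI) = 211.5/EI
  span BC: point load 146.3 at a = 2.8: Pab(L + b)/(6LEI) = 458.8/EI
  relative rotation θ_0 = (124.3 + 670.3)/EI = 794.7/EI
A unit hogging moment at B produces rotation L₁/(3EI) + L₂/(3EI) = 4.4/EI.
Slope continuity at B: θ_0 = M_B·4.4/EI, so M_B = 794.7/4.4 = 180.6 kN·m (hogging).
Span AB, ΣM about A with M_B applied at B: R_B^{AB}·6.2 = 395 + 180.6, so R_B^{AB} = 92.84 kN and R_A = 76.4 − 92.84 = -16.44 kN.
Span BC, ΣM about C: R_B^{BC}·7 = 1068 + 180.6, so R_B^{BC} = 178.3 kN and R_C = 243.4 − 178.3 = 65.09 kN.
R_B = 92.84 + 178.3 = 271.2 kN.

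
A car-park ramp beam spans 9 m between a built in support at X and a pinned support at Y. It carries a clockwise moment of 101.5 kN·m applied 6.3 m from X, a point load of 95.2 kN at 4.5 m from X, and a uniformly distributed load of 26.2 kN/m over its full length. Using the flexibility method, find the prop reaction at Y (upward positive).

Choose R_Y as the redundant. The primary structure is the cantilever fixed at X.
Primary-structure tip deflection at Y by superposition:
  clockwise couple 101.5 at a = 6.3: M₀a(2L − a)/(2EI) = 3741/EI
  point load 95.2 at a = 4.5: Pa²(3L − a)/(6EI) = 7229/EI
  UDL 26.2: wL⁴/(8EI) = 21487/EI
  δ_0 = 32457/EI
Tip deflection under a unit load at Y: L³/(3EI) = 243/EI.
Compatibility at Y: δ_0 − R_Y·δ_{YY} = 0, so R_Y = 32457/243 = 133.6 kN.

R_Y = 133.6 kN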